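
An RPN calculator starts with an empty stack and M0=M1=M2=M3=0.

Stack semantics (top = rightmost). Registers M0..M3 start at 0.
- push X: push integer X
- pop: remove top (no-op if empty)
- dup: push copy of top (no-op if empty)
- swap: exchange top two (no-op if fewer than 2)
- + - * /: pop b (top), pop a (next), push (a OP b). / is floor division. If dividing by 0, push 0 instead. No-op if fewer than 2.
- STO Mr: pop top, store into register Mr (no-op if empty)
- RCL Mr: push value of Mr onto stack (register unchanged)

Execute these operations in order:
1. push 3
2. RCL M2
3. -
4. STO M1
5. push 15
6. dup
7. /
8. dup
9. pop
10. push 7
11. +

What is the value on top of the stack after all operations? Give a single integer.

Answer: 8

Derivation:
After op 1 (push 3): stack=[3] mem=[0,0,0,0]
After op 2 (RCL M2): stack=[3,0] mem=[0,0,0,0]
After op 3 (-): stack=[3] mem=[0,0,0,0]
After op 4 (STO M1): stack=[empty] mem=[0,3,0,0]
After op 5 (push 15): stack=[15] mem=[0,3,0,0]
After op 6 (dup): stack=[15,15] mem=[0,3,0,0]
After op 7 (/): stack=[1] mem=[0,3,0,0]
After op 8 (dup): stack=[1,1] mem=[0,3,0,0]
After op 9 (pop): stack=[1] mem=[0,3,0,0]
After op 10 (push 7): stack=[1,7] mem=[0,3,0,0]
After op 11 (+): stack=[8] mem=[0,3,0,0]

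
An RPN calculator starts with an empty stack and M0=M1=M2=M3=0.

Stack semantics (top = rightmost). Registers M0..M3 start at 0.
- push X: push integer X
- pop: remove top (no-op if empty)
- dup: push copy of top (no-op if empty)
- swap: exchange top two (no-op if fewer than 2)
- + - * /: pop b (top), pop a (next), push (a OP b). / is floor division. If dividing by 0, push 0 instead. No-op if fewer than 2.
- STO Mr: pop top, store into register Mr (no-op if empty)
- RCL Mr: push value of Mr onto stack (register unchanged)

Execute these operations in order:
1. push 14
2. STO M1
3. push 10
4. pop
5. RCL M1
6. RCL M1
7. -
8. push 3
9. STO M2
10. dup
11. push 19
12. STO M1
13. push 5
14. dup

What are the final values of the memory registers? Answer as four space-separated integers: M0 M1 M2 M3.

After op 1 (push 14): stack=[14] mem=[0,0,0,0]
After op 2 (STO M1): stack=[empty] mem=[0,14,0,0]
After op 3 (push 10): stack=[10] mem=[0,14,0,0]
After op 4 (pop): stack=[empty] mem=[0,14,0,0]
After op 5 (RCL M1): stack=[14] mem=[0,14,0,0]
After op 6 (RCL M1): stack=[14,14] mem=[0,14,0,0]
After op 7 (-): stack=[0] mem=[0,14,0,0]
After op 8 (push 3): stack=[0,3] mem=[0,14,0,0]
After op 9 (STO M2): stack=[0] mem=[0,14,3,0]
After op 10 (dup): stack=[0,0] mem=[0,14,3,0]
After op 11 (push 19): stack=[0,0,19] mem=[0,14,3,0]
After op 12 (STO M1): stack=[0,0] mem=[0,19,3,0]
After op 13 (push 5): stack=[0,0,5] mem=[0,19,3,0]
After op 14 (dup): stack=[0,0,5,5] mem=[0,19,3,0]

Answer: 0 19 3 0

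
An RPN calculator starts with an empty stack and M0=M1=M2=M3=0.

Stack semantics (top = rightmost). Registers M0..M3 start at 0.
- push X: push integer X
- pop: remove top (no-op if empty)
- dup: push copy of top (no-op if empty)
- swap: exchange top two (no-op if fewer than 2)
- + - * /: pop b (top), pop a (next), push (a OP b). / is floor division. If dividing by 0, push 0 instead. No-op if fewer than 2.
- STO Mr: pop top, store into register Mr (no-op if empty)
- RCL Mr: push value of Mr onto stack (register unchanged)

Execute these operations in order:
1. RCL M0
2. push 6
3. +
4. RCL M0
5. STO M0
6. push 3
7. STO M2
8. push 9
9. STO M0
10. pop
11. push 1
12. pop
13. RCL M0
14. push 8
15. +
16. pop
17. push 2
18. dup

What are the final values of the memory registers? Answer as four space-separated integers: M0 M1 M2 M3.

After op 1 (RCL M0): stack=[0] mem=[0,0,0,0]
After op 2 (push 6): stack=[0,6] mem=[0,0,0,0]
After op 3 (+): stack=[6] mem=[0,0,0,0]
After op 4 (RCL M0): stack=[6,0] mem=[0,0,0,0]
After op 5 (STO M0): stack=[6] mem=[0,0,0,0]
After op 6 (push 3): stack=[6,3] mem=[0,0,0,0]
After op 7 (STO M2): stack=[6] mem=[0,0,3,0]
After op 8 (push 9): stack=[6,9] mem=[0,0,3,0]
After op 9 (STO M0): stack=[6] mem=[9,0,3,0]
After op 10 (pop): stack=[empty] mem=[9,0,3,0]
After op 11 (push 1): stack=[1] mem=[9,0,3,0]
After op 12 (pop): stack=[empty] mem=[9,0,3,0]
After op 13 (RCL M0): stack=[9] mem=[9,0,3,0]
After op 14 (push 8): stack=[9,8] mem=[9,0,3,0]
After op 15 (+): stack=[17] mem=[9,0,3,0]
After op 16 (pop): stack=[empty] mem=[9,0,3,0]
After op 17 (push 2): stack=[2] mem=[9,0,3,0]
After op 18 (dup): stack=[2,2] mem=[9,0,3,0]

Answer: 9 0 3 0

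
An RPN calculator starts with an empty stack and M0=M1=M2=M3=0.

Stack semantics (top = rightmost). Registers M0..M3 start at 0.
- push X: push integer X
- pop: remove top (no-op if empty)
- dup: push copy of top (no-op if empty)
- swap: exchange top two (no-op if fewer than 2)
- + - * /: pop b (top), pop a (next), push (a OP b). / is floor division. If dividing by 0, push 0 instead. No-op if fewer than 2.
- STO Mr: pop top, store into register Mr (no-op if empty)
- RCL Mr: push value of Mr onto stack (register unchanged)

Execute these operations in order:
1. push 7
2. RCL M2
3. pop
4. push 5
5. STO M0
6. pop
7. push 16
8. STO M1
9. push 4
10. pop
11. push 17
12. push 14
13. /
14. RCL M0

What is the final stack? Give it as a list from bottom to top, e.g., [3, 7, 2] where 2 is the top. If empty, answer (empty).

After op 1 (push 7): stack=[7] mem=[0,0,0,0]
After op 2 (RCL M2): stack=[7,0] mem=[0,0,0,0]
After op 3 (pop): stack=[7] mem=[0,0,0,0]
After op 4 (push 5): stack=[7,5] mem=[0,0,0,0]
After op 5 (STO M0): stack=[7] mem=[5,0,0,0]
After op 6 (pop): stack=[empty] mem=[5,0,0,0]
After op 7 (push 16): stack=[16] mem=[5,0,0,0]
After op 8 (STO M1): stack=[empty] mem=[5,16,0,0]
After op 9 (push 4): stack=[4] mem=[5,16,0,0]
After op 10 (pop): stack=[empty] mem=[5,16,0,0]
After op 11 (push 17): stack=[17] mem=[5,16,0,0]
After op 12 (push 14): stack=[17,14] mem=[5,16,0,0]
After op 13 (/): stack=[1] mem=[5,16,0,0]
After op 14 (RCL M0): stack=[1,5] mem=[5,16,0,0]

Answer: [1, 5]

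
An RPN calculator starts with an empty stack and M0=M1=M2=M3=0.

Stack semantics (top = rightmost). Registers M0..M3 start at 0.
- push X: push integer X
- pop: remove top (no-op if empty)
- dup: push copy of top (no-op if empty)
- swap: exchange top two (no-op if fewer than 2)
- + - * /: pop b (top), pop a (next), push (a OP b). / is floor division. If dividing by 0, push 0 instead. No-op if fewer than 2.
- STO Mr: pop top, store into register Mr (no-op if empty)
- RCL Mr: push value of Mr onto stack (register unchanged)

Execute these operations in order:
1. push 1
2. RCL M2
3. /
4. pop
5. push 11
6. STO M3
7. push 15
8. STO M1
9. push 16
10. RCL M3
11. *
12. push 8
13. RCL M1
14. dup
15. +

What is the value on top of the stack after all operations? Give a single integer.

Answer: 30

Derivation:
After op 1 (push 1): stack=[1] mem=[0,0,0,0]
After op 2 (RCL M2): stack=[1,0] mem=[0,0,0,0]
After op 3 (/): stack=[0] mem=[0,0,0,0]
After op 4 (pop): stack=[empty] mem=[0,0,0,0]
After op 5 (push 11): stack=[11] mem=[0,0,0,0]
After op 6 (STO M3): stack=[empty] mem=[0,0,0,11]
After op 7 (push 15): stack=[15] mem=[0,0,0,11]
After op 8 (STO M1): stack=[empty] mem=[0,15,0,11]
After op 9 (push 16): stack=[16] mem=[0,15,0,11]
After op 10 (RCL M3): stack=[16,11] mem=[0,15,0,11]
After op 11 (*): stack=[176] mem=[0,15,0,11]
After op 12 (push 8): stack=[176,8] mem=[0,15,0,11]
After op 13 (RCL M1): stack=[176,8,15] mem=[0,15,0,11]
After op 14 (dup): stack=[176,8,15,15] mem=[0,15,0,11]
After op 15 (+): stack=[176,8,30] mem=[0,15,0,11]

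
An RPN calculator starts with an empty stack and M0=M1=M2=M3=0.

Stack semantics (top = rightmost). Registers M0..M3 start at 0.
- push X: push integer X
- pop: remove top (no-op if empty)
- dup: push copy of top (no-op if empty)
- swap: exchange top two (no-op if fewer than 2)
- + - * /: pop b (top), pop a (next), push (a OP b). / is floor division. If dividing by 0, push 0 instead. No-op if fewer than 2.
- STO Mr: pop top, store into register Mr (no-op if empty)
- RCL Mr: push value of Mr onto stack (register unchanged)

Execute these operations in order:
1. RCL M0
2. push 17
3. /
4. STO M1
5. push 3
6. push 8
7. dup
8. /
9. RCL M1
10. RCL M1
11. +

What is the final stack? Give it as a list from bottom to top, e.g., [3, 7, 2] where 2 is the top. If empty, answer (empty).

After op 1 (RCL M0): stack=[0] mem=[0,0,0,0]
After op 2 (push 17): stack=[0,17] mem=[0,0,0,0]
After op 3 (/): stack=[0] mem=[0,0,0,0]
After op 4 (STO M1): stack=[empty] mem=[0,0,0,0]
After op 5 (push 3): stack=[3] mem=[0,0,0,0]
After op 6 (push 8): stack=[3,8] mem=[0,0,0,0]
After op 7 (dup): stack=[3,8,8] mem=[0,0,0,0]
After op 8 (/): stack=[3,1] mem=[0,0,0,0]
After op 9 (RCL M1): stack=[3,1,0] mem=[0,0,0,0]
After op 10 (RCL M1): stack=[3,1,0,0] mem=[0,0,0,0]
After op 11 (+): stack=[3,1,0] mem=[0,0,0,0]

Answer: [3, 1, 0]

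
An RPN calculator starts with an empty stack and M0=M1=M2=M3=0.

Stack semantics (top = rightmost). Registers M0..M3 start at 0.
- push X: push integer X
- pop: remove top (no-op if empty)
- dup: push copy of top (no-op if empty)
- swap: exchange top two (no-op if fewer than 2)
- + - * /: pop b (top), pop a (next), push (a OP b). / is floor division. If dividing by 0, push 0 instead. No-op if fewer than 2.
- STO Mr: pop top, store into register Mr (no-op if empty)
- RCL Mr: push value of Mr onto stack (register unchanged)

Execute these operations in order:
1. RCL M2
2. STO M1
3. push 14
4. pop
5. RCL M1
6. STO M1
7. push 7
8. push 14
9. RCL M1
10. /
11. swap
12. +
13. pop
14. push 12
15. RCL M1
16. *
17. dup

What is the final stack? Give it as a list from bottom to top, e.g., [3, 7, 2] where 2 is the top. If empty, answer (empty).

After op 1 (RCL M2): stack=[0] mem=[0,0,0,0]
After op 2 (STO M1): stack=[empty] mem=[0,0,0,0]
After op 3 (push 14): stack=[14] mem=[0,0,0,0]
After op 4 (pop): stack=[empty] mem=[0,0,0,0]
After op 5 (RCL M1): stack=[0] mem=[0,0,0,0]
After op 6 (STO M1): stack=[empty] mem=[0,0,0,0]
After op 7 (push 7): stack=[7] mem=[0,0,0,0]
After op 8 (push 14): stack=[7,14] mem=[0,0,0,0]
After op 9 (RCL M1): stack=[7,14,0] mem=[0,0,0,0]
After op 10 (/): stack=[7,0] mem=[0,0,0,0]
After op 11 (swap): stack=[0,7] mem=[0,0,0,0]
After op 12 (+): stack=[7] mem=[0,0,0,0]
After op 13 (pop): stack=[empty] mem=[0,0,0,0]
After op 14 (push 12): stack=[12] mem=[0,0,0,0]
After op 15 (RCL M1): stack=[12,0] mem=[0,0,0,0]
After op 16 (*): stack=[0] mem=[0,0,0,0]
After op 17 (dup): stack=[0,0] mem=[0,0,0,0]

Answer: [0, 0]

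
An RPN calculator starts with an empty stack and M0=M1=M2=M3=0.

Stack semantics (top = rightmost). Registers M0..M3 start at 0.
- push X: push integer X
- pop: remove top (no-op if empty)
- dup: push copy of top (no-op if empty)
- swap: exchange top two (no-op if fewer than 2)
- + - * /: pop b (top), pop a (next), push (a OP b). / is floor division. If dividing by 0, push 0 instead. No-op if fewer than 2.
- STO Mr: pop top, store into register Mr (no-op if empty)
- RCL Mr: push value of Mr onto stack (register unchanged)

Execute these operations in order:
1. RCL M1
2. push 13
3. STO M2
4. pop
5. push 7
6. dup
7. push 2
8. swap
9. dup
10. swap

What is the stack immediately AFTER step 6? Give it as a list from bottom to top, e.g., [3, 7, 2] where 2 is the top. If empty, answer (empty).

After op 1 (RCL M1): stack=[0] mem=[0,0,0,0]
After op 2 (push 13): stack=[0,13] mem=[0,0,0,0]
After op 3 (STO M2): stack=[0] mem=[0,0,13,0]
After op 4 (pop): stack=[empty] mem=[0,0,13,0]
After op 5 (push 7): stack=[7] mem=[0,0,13,0]
After op 6 (dup): stack=[7,7] mem=[0,0,13,0]

[7, 7]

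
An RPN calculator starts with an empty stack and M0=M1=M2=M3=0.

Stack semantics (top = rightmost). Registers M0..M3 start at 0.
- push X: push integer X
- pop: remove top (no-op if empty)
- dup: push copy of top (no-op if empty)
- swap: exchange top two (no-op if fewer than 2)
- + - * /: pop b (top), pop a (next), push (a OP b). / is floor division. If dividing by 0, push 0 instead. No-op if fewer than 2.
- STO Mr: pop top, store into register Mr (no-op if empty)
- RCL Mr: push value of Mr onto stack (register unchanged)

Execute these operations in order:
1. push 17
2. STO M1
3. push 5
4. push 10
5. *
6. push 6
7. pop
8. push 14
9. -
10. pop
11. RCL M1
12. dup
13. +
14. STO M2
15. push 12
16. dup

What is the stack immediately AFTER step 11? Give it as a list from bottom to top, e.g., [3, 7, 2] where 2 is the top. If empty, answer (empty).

After op 1 (push 17): stack=[17] mem=[0,0,0,0]
After op 2 (STO M1): stack=[empty] mem=[0,17,0,0]
After op 3 (push 5): stack=[5] mem=[0,17,0,0]
After op 4 (push 10): stack=[5,10] mem=[0,17,0,0]
After op 5 (*): stack=[50] mem=[0,17,0,0]
After op 6 (push 6): stack=[50,6] mem=[0,17,0,0]
After op 7 (pop): stack=[50] mem=[0,17,0,0]
After op 8 (push 14): stack=[50,14] mem=[0,17,0,0]
After op 9 (-): stack=[36] mem=[0,17,0,0]
After op 10 (pop): stack=[empty] mem=[0,17,0,0]
After op 11 (RCL M1): stack=[17] mem=[0,17,0,0]

[17]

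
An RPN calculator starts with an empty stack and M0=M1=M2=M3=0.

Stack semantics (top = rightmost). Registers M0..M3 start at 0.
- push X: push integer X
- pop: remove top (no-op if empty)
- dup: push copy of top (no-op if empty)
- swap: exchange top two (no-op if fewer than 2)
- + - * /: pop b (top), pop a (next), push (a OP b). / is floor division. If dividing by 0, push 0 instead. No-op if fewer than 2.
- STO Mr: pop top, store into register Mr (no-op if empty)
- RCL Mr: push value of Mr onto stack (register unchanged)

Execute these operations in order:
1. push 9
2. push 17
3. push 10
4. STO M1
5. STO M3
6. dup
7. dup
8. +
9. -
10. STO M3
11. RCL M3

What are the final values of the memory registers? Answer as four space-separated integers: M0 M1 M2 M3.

Answer: 0 10 0 -9

Derivation:
After op 1 (push 9): stack=[9] mem=[0,0,0,0]
After op 2 (push 17): stack=[9,17] mem=[0,0,0,0]
After op 3 (push 10): stack=[9,17,10] mem=[0,0,0,0]
After op 4 (STO M1): stack=[9,17] mem=[0,10,0,0]
After op 5 (STO M3): stack=[9] mem=[0,10,0,17]
After op 6 (dup): stack=[9,9] mem=[0,10,0,17]
After op 7 (dup): stack=[9,9,9] mem=[0,10,0,17]
After op 8 (+): stack=[9,18] mem=[0,10,0,17]
After op 9 (-): stack=[-9] mem=[0,10,0,17]
After op 10 (STO M3): stack=[empty] mem=[0,10,0,-9]
After op 11 (RCL M3): stack=[-9] mem=[0,10,0,-9]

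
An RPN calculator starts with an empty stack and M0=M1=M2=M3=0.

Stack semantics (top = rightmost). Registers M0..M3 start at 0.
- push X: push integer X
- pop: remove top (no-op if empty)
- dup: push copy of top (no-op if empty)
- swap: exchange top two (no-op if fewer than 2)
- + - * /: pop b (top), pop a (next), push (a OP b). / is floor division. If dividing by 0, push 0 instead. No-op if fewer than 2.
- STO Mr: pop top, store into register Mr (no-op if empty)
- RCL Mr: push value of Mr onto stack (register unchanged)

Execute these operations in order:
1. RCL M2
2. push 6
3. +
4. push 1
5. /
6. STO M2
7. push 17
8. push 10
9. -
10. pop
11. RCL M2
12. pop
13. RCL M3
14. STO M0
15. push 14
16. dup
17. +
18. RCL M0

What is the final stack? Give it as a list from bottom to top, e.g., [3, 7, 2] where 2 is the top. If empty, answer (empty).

After op 1 (RCL M2): stack=[0] mem=[0,0,0,0]
After op 2 (push 6): stack=[0,6] mem=[0,0,0,0]
After op 3 (+): stack=[6] mem=[0,0,0,0]
After op 4 (push 1): stack=[6,1] mem=[0,0,0,0]
After op 5 (/): stack=[6] mem=[0,0,0,0]
After op 6 (STO M2): stack=[empty] mem=[0,0,6,0]
After op 7 (push 17): stack=[17] mem=[0,0,6,0]
After op 8 (push 10): stack=[17,10] mem=[0,0,6,0]
After op 9 (-): stack=[7] mem=[0,0,6,0]
After op 10 (pop): stack=[empty] mem=[0,0,6,0]
After op 11 (RCL M2): stack=[6] mem=[0,0,6,0]
After op 12 (pop): stack=[empty] mem=[0,0,6,0]
After op 13 (RCL M3): stack=[0] mem=[0,0,6,0]
After op 14 (STO M0): stack=[empty] mem=[0,0,6,0]
After op 15 (push 14): stack=[14] mem=[0,0,6,0]
After op 16 (dup): stack=[14,14] mem=[0,0,6,0]
After op 17 (+): stack=[28] mem=[0,0,6,0]
After op 18 (RCL M0): stack=[28,0] mem=[0,0,6,0]

Answer: [28, 0]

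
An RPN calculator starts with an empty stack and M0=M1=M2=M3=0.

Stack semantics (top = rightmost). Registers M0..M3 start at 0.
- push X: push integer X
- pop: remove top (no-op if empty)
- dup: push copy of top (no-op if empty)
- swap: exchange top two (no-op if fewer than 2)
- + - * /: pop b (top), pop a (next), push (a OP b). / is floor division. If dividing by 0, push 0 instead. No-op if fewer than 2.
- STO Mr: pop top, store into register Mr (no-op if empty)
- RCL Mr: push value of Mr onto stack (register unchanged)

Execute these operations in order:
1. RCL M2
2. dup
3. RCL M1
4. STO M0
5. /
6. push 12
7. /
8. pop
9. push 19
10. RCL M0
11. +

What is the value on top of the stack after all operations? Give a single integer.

Answer: 19

Derivation:
After op 1 (RCL M2): stack=[0] mem=[0,0,0,0]
After op 2 (dup): stack=[0,0] mem=[0,0,0,0]
After op 3 (RCL M1): stack=[0,0,0] mem=[0,0,0,0]
After op 4 (STO M0): stack=[0,0] mem=[0,0,0,0]
After op 5 (/): stack=[0] mem=[0,0,0,0]
After op 6 (push 12): stack=[0,12] mem=[0,0,0,0]
After op 7 (/): stack=[0] mem=[0,0,0,0]
After op 8 (pop): stack=[empty] mem=[0,0,0,0]
After op 9 (push 19): stack=[19] mem=[0,0,0,0]
After op 10 (RCL M0): stack=[19,0] mem=[0,0,0,0]
After op 11 (+): stack=[19] mem=[0,0,0,0]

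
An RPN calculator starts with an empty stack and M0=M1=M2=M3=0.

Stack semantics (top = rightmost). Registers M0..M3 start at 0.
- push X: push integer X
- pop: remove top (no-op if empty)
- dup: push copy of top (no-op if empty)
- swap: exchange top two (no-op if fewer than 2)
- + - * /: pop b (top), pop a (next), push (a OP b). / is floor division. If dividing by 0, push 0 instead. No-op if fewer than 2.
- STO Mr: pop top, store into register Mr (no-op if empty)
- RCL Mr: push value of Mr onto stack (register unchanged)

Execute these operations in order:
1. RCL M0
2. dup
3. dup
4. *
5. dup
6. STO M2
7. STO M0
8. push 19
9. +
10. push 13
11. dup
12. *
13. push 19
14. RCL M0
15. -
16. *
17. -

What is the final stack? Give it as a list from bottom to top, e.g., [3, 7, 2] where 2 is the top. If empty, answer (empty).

After op 1 (RCL M0): stack=[0] mem=[0,0,0,0]
After op 2 (dup): stack=[0,0] mem=[0,0,0,0]
After op 3 (dup): stack=[0,0,0] mem=[0,0,0,0]
After op 4 (*): stack=[0,0] mem=[0,0,0,0]
After op 5 (dup): stack=[0,0,0] mem=[0,0,0,0]
After op 6 (STO M2): stack=[0,0] mem=[0,0,0,0]
After op 7 (STO M0): stack=[0] mem=[0,0,0,0]
After op 8 (push 19): stack=[0,19] mem=[0,0,0,0]
After op 9 (+): stack=[19] mem=[0,0,0,0]
After op 10 (push 13): stack=[19,13] mem=[0,0,0,0]
After op 11 (dup): stack=[19,13,13] mem=[0,0,0,0]
After op 12 (*): stack=[19,169] mem=[0,0,0,0]
After op 13 (push 19): stack=[19,169,19] mem=[0,0,0,0]
After op 14 (RCL M0): stack=[19,169,19,0] mem=[0,0,0,0]
After op 15 (-): stack=[19,169,19] mem=[0,0,0,0]
After op 16 (*): stack=[19,3211] mem=[0,0,0,0]
After op 17 (-): stack=[-3192] mem=[0,0,0,0]

Answer: [-3192]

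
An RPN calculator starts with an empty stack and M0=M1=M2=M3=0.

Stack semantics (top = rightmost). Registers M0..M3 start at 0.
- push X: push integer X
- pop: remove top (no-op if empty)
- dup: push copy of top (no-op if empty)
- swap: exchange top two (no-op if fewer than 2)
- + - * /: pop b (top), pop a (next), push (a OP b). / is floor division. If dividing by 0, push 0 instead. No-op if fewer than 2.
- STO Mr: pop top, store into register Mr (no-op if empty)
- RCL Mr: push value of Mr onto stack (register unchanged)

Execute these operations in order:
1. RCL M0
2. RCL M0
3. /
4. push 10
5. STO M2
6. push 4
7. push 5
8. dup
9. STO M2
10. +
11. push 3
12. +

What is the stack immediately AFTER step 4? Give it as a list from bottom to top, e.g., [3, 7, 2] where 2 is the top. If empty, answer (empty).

After op 1 (RCL M0): stack=[0] mem=[0,0,0,0]
After op 2 (RCL M0): stack=[0,0] mem=[0,0,0,0]
After op 3 (/): stack=[0] mem=[0,0,0,0]
After op 4 (push 10): stack=[0,10] mem=[0,0,0,0]

[0, 10]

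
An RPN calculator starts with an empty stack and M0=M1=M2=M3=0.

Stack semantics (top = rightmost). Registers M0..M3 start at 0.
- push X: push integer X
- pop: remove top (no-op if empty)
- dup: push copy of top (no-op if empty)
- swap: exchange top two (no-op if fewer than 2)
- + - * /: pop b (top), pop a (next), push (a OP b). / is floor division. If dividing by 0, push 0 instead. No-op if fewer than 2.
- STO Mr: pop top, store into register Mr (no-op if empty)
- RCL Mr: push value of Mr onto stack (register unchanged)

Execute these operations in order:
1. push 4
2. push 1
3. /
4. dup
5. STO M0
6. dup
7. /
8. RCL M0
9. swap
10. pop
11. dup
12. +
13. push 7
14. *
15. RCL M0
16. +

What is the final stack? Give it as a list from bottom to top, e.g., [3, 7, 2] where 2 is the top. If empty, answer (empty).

Answer: [60]

Derivation:
After op 1 (push 4): stack=[4] mem=[0,0,0,0]
After op 2 (push 1): stack=[4,1] mem=[0,0,0,0]
After op 3 (/): stack=[4] mem=[0,0,0,0]
After op 4 (dup): stack=[4,4] mem=[0,0,0,0]
After op 5 (STO M0): stack=[4] mem=[4,0,0,0]
After op 6 (dup): stack=[4,4] mem=[4,0,0,0]
After op 7 (/): stack=[1] mem=[4,0,0,0]
After op 8 (RCL M0): stack=[1,4] mem=[4,0,0,0]
After op 9 (swap): stack=[4,1] mem=[4,0,0,0]
After op 10 (pop): stack=[4] mem=[4,0,0,0]
After op 11 (dup): stack=[4,4] mem=[4,0,0,0]
After op 12 (+): stack=[8] mem=[4,0,0,0]
After op 13 (push 7): stack=[8,7] mem=[4,0,0,0]
After op 14 (*): stack=[56] mem=[4,0,0,0]
After op 15 (RCL M0): stack=[56,4] mem=[4,0,0,0]
After op 16 (+): stack=[60] mem=[4,0,0,0]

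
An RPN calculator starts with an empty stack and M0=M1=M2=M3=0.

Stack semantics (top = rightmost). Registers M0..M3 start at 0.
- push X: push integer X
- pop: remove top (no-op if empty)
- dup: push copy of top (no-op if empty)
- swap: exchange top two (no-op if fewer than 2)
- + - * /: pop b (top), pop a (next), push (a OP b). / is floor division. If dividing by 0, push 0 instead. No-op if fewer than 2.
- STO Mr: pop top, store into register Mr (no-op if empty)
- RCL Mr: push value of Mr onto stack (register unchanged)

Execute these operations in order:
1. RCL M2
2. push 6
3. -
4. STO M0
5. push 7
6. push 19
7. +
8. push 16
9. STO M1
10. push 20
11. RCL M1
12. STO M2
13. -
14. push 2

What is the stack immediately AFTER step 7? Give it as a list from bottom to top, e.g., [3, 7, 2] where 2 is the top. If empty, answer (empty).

After op 1 (RCL M2): stack=[0] mem=[0,0,0,0]
After op 2 (push 6): stack=[0,6] mem=[0,0,0,0]
After op 3 (-): stack=[-6] mem=[0,0,0,0]
After op 4 (STO M0): stack=[empty] mem=[-6,0,0,0]
After op 5 (push 7): stack=[7] mem=[-6,0,0,0]
After op 6 (push 19): stack=[7,19] mem=[-6,0,0,0]
After op 7 (+): stack=[26] mem=[-6,0,0,0]

[26]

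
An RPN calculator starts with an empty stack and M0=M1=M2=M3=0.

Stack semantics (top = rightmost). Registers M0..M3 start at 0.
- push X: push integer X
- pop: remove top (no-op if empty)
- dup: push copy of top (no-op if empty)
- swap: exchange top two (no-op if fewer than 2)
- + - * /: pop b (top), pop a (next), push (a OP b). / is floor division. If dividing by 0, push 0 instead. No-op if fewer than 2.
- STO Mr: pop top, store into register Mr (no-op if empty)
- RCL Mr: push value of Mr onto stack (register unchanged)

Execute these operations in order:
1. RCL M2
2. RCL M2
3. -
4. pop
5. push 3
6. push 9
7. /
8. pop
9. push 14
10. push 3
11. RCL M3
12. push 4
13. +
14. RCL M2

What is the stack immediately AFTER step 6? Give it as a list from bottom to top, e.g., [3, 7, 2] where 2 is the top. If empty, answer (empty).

After op 1 (RCL M2): stack=[0] mem=[0,0,0,0]
After op 2 (RCL M2): stack=[0,0] mem=[0,0,0,0]
After op 3 (-): stack=[0] mem=[0,0,0,0]
After op 4 (pop): stack=[empty] mem=[0,0,0,0]
After op 5 (push 3): stack=[3] mem=[0,0,0,0]
After op 6 (push 9): stack=[3,9] mem=[0,0,0,0]

[3, 9]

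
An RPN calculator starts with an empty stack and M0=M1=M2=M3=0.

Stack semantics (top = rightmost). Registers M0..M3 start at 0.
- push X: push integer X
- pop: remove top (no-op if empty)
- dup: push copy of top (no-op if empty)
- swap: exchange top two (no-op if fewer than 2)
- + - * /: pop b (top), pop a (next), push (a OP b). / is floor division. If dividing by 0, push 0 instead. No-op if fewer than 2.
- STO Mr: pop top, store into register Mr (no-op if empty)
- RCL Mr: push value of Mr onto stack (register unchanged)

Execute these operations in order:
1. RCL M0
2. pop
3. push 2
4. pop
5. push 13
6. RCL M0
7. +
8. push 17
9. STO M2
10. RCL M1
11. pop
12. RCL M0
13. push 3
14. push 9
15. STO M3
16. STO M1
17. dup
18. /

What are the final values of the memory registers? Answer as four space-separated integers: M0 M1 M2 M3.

After op 1 (RCL M0): stack=[0] mem=[0,0,0,0]
After op 2 (pop): stack=[empty] mem=[0,0,0,0]
After op 3 (push 2): stack=[2] mem=[0,0,0,0]
After op 4 (pop): stack=[empty] mem=[0,0,0,0]
After op 5 (push 13): stack=[13] mem=[0,0,0,0]
After op 6 (RCL M0): stack=[13,0] mem=[0,0,0,0]
After op 7 (+): stack=[13] mem=[0,0,0,0]
After op 8 (push 17): stack=[13,17] mem=[0,0,0,0]
After op 9 (STO M2): stack=[13] mem=[0,0,17,0]
After op 10 (RCL M1): stack=[13,0] mem=[0,0,17,0]
After op 11 (pop): stack=[13] mem=[0,0,17,0]
After op 12 (RCL M0): stack=[13,0] mem=[0,0,17,0]
After op 13 (push 3): stack=[13,0,3] mem=[0,0,17,0]
After op 14 (push 9): stack=[13,0,3,9] mem=[0,0,17,0]
After op 15 (STO M3): stack=[13,0,3] mem=[0,0,17,9]
After op 16 (STO M1): stack=[13,0] mem=[0,3,17,9]
After op 17 (dup): stack=[13,0,0] mem=[0,3,17,9]
After op 18 (/): stack=[13,0] mem=[0,3,17,9]

Answer: 0 3 17 9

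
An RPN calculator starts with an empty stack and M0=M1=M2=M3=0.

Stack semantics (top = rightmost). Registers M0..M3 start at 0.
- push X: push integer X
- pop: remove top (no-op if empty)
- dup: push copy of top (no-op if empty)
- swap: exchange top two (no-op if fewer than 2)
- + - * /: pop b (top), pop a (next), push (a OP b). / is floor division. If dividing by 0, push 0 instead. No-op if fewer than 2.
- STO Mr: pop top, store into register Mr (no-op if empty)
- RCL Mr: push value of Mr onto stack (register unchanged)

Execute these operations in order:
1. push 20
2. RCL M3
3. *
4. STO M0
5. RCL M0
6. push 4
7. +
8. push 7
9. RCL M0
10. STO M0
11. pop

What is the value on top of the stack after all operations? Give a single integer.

After op 1 (push 20): stack=[20] mem=[0,0,0,0]
After op 2 (RCL M3): stack=[20,0] mem=[0,0,0,0]
After op 3 (*): stack=[0] mem=[0,0,0,0]
After op 4 (STO M0): stack=[empty] mem=[0,0,0,0]
After op 5 (RCL M0): stack=[0] mem=[0,0,0,0]
After op 6 (push 4): stack=[0,4] mem=[0,0,0,0]
After op 7 (+): stack=[4] mem=[0,0,0,0]
After op 8 (push 7): stack=[4,7] mem=[0,0,0,0]
After op 9 (RCL M0): stack=[4,7,0] mem=[0,0,0,0]
After op 10 (STO M0): stack=[4,7] mem=[0,0,0,0]
After op 11 (pop): stack=[4] mem=[0,0,0,0]

Answer: 4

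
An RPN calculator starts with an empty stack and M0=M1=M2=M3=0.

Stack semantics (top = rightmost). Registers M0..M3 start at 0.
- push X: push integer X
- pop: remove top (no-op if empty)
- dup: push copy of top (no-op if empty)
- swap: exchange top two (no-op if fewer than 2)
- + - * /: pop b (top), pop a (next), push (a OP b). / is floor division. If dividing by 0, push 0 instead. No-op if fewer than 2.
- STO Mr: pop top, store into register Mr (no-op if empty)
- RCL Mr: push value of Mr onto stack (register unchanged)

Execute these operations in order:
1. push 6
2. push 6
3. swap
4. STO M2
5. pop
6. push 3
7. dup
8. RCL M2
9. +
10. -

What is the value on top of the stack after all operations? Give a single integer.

Answer: -6

Derivation:
After op 1 (push 6): stack=[6] mem=[0,0,0,0]
After op 2 (push 6): stack=[6,6] mem=[0,0,0,0]
After op 3 (swap): stack=[6,6] mem=[0,0,0,0]
After op 4 (STO M2): stack=[6] mem=[0,0,6,0]
After op 5 (pop): stack=[empty] mem=[0,0,6,0]
After op 6 (push 3): stack=[3] mem=[0,0,6,0]
After op 7 (dup): stack=[3,3] mem=[0,0,6,0]
After op 8 (RCL M2): stack=[3,3,6] mem=[0,0,6,0]
After op 9 (+): stack=[3,9] mem=[0,0,6,0]
After op 10 (-): stack=[-6] mem=[0,0,6,0]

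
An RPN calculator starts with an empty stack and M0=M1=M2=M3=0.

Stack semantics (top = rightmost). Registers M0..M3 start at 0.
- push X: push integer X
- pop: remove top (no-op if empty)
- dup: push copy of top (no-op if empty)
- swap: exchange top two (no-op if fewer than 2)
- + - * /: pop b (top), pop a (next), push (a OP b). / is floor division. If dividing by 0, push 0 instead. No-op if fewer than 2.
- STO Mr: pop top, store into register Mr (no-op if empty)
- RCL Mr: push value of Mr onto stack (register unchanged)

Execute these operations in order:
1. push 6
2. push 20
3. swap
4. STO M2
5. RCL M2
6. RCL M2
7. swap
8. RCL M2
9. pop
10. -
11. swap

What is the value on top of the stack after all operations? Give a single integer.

Answer: 20

Derivation:
After op 1 (push 6): stack=[6] mem=[0,0,0,0]
After op 2 (push 20): stack=[6,20] mem=[0,0,0,0]
After op 3 (swap): stack=[20,6] mem=[0,0,0,0]
After op 4 (STO M2): stack=[20] mem=[0,0,6,0]
After op 5 (RCL M2): stack=[20,6] mem=[0,0,6,0]
After op 6 (RCL M2): stack=[20,6,6] mem=[0,0,6,0]
After op 7 (swap): stack=[20,6,6] mem=[0,0,6,0]
After op 8 (RCL M2): stack=[20,6,6,6] mem=[0,0,6,0]
After op 9 (pop): stack=[20,6,6] mem=[0,0,6,0]
After op 10 (-): stack=[20,0] mem=[0,0,6,0]
After op 11 (swap): stack=[0,20] mem=[0,0,6,0]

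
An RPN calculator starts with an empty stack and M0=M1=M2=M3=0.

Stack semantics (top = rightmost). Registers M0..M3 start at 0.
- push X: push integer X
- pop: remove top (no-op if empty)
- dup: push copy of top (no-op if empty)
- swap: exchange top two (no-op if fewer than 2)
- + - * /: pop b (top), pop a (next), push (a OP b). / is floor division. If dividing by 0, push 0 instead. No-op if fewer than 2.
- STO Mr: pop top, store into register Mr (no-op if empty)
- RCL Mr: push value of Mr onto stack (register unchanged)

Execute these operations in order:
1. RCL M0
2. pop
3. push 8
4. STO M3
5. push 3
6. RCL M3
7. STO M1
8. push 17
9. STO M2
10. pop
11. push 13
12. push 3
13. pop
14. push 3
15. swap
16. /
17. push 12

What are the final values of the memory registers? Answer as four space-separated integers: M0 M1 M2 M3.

Answer: 0 8 17 8

Derivation:
After op 1 (RCL M0): stack=[0] mem=[0,0,0,0]
After op 2 (pop): stack=[empty] mem=[0,0,0,0]
After op 3 (push 8): stack=[8] mem=[0,0,0,0]
After op 4 (STO M3): stack=[empty] mem=[0,0,0,8]
After op 5 (push 3): stack=[3] mem=[0,0,0,8]
After op 6 (RCL M3): stack=[3,8] mem=[0,0,0,8]
After op 7 (STO M1): stack=[3] mem=[0,8,0,8]
After op 8 (push 17): stack=[3,17] mem=[0,8,0,8]
After op 9 (STO M2): stack=[3] mem=[0,8,17,8]
After op 10 (pop): stack=[empty] mem=[0,8,17,8]
After op 11 (push 13): stack=[13] mem=[0,8,17,8]
After op 12 (push 3): stack=[13,3] mem=[0,8,17,8]
After op 13 (pop): stack=[13] mem=[0,8,17,8]
After op 14 (push 3): stack=[13,3] mem=[0,8,17,8]
After op 15 (swap): stack=[3,13] mem=[0,8,17,8]
After op 16 (/): stack=[0] mem=[0,8,17,8]
After op 17 (push 12): stack=[0,12] mem=[0,8,17,8]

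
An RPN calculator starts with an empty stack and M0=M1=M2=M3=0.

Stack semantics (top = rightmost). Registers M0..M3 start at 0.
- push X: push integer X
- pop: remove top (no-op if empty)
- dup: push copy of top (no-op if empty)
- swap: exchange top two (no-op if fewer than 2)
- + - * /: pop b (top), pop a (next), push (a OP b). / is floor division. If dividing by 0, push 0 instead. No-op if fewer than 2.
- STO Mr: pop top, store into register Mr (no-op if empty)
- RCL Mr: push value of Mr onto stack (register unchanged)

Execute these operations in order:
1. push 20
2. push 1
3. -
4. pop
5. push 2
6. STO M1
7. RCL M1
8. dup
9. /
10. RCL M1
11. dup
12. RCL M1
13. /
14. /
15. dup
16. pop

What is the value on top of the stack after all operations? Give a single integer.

After op 1 (push 20): stack=[20] mem=[0,0,0,0]
After op 2 (push 1): stack=[20,1] mem=[0,0,0,0]
After op 3 (-): stack=[19] mem=[0,0,0,0]
After op 4 (pop): stack=[empty] mem=[0,0,0,0]
After op 5 (push 2): stack=[2] mem=[0,0,0,0]
After op 6 (STO M1): stack=[empty] mem=[0,2,0,0]
After op 7 (RCL M1): stack=[2] mem=[0,2,0,0]
After op 8 (dup): stack=[2,2] mem=[0,2,0,0]
After op 9 (/): stack=[1] mem=[0,2,0,0]
After op 10 (RCL M1): stack=[1,2] mem=[0,2,0,0]
After op 11 (dup): stack=[1,2,2] mem=[0,2,0,0]
After op 12 (RCL M1): stack=[1,2,2,2] mem=[0,2,0,0]
After op 13 (/): stack=[1,2,1] mem=[0,2,0,0]
After op 14 (/): stack=[1,2] mem=[0,2,0,0]
After op 15 (dup): stack=[1,2,2] mem=[0,2,0,0]
After op 16 (pop): stack=[1,2] mem=[0,2,0,0]

Answer: 2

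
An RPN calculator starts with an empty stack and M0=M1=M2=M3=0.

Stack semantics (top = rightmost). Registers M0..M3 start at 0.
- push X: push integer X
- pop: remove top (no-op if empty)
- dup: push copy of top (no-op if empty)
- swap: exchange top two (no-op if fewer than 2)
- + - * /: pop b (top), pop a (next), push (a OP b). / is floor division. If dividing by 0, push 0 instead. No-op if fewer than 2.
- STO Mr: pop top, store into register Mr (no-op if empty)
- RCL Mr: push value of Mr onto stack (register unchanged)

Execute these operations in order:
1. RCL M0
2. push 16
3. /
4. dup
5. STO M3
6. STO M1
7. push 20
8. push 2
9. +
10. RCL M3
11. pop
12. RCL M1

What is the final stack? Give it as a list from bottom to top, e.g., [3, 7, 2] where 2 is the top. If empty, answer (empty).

After op 1 (RCL M0): stack=[0] mem=[0,0,0,0]
After op 2 (push 16): stack=[0,16] mem=[0,0,0,0]
After op 3 (/): stack=[0] mem=[0,0,0,0]
After op 4 (dup): stack=[0,0] mem=[0,0,0,0]
After op 5 (STO M3): stack=[0] mem=[0,0,0,0]
After op 6 (STO M1): stack=[empty] mem=[0,0,0,0]
After op 7 (push 20): stack=[20] mem=[0,0,0,0]
After op 8 (push 2): stack=[20,2] mem=[0,0,0,0]
After op 9 (+): stack=[22] mem=[0,0,0,0]
After op 10 (RCL M3): stack=[22,0] mem=[0,0,0,0]
After op 11 (pop): stack=[22] mem=[0,0,0,0]
After op 12 (RCL M1): stack=[22,0] mem=[0,0,0,0]

Answer: [22, 0]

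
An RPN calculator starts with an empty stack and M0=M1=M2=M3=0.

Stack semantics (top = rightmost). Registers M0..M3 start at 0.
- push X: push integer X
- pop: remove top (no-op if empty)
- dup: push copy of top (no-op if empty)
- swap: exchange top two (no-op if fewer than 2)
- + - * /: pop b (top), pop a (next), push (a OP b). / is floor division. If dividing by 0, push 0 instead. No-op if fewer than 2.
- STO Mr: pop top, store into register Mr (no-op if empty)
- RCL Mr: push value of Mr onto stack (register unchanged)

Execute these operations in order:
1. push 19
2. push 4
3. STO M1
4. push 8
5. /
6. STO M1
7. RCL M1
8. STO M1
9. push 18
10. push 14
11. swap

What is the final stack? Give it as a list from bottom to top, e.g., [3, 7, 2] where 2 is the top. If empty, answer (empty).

After op 1 (push 19): stack=[19] mem=[0,0,0,0]
After op 2 (push 4): stack=[19,4] mem=[0,0,0,0]
After op 3 (STO M1): stack=[19] mem=[0,4,0,0]
After op 4 (push 8): stack=[19,8] mem=[0,4,0,0]
After op 5 (/): stack=[2] mem=[0,4,0,0]
After op 6 (STO M1): stack=[empty] mem=[0,2,0,0]
After op 7 (RCL M1): stack=[2] mem=[0,2,0,0]
After op 8 (STO M1): stack=[empty] mem=[0,2,0,0]
After op 9 (push 18): stack=[18] mem=[0,2,0,0]
After op 10 (push 14): stack=[18,14] mem=[0,2,0,0]
After op 11 (swap): stack=[14,18] mem=[0,2,0,0]

Answer: [14, 18]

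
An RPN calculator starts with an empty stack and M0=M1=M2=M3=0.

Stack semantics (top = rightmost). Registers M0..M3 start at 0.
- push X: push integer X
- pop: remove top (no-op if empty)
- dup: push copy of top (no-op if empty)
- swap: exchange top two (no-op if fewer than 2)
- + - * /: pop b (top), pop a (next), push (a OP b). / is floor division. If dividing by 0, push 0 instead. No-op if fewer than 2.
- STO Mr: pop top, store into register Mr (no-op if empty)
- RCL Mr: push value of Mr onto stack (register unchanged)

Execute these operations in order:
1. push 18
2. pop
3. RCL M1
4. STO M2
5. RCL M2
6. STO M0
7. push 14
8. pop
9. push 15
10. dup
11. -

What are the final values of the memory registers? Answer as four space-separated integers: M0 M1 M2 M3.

After op 1 (push 18): stack=[18] mem=[0,0,0,0]
After op 2 (pop): stack=[empty] mem=[0,0,0,0]
After op 3 (RCL M1): stack=[0] mem=[0,0,0,0]
After op 4 (STO M2): stack=[empty] mem=[0,0,0,0]
After op 5 (RCL M2): stack=[0] mem=[0,0,0,0]
After op 6 (STO M0): stack=[empty] mem=[0,0,0,0]
After op 7 (push 14): stack=[14] mem=[0,0,0,0]
After op 8 (pop): stack=[empty] mem=[0,0,0,0]
After op 9 (push 15): stack=[15] mem=[0,0,0,0]
After op 10 (dup): stack=[15,15] mem=[0,0,0,0]
After op 11 (-): stack=[0] mem=[0,0,0,0]

Answer: 0 0 0 0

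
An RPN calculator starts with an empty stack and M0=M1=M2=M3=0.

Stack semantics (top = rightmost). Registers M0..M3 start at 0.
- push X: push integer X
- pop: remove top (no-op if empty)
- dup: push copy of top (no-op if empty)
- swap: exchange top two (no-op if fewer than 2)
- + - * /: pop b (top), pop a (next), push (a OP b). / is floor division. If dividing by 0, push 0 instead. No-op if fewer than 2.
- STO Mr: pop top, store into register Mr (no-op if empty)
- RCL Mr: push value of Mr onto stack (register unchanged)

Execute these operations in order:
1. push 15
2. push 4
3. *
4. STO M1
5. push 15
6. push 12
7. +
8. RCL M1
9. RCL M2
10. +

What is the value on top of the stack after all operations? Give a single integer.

Answer: 60

Derivation:
After op 1 (push 15): stack=[15] mem=[0,0,0,0]
After op 2 (push 4): stack=[15,4] mem=[0,0,0,0]
After op 3 (*): stack=[60] mem=[0,0,0,0]
After op 4 (STO M1): stack=[empty] mem=[0,60,0,0]
After op 5 (push 15): stack=[15] mem=[0,60,0,0]
After op 6 (push 12): stack=[15,12] mem=[0,60,0,0]
After op 7 (+): stack=[27] mem=[0,60,0,0]
After op 8 (RCL M1): stack=[27,60] mem=[0,60,0,0]
After op 9 (RCL M2): stack=[27,60,0] mem=[0,60,0,0]
After op 10 (+): stack=[27,60] mem=[0,60,0,0]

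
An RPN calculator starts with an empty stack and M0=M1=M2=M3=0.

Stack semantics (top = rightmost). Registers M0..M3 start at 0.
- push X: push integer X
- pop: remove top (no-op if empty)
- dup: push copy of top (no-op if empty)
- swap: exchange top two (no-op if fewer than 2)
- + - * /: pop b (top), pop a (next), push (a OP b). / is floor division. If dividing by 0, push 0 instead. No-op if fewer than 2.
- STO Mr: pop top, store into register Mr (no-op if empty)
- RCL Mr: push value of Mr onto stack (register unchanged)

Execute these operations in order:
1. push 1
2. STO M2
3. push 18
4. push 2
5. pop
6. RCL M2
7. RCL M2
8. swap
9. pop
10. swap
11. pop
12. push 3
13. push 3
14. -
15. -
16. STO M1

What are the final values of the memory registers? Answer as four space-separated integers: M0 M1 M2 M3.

Answer: 0 1 1 0

Derivation:
After op 1 (push 1): stack=[1] mem=[0,0,0,0]
After op 2 (STO M2): stack=[empty] mem=[0,0,1,0]
After op 3 (push 18): stack=[18] mem=[0,0,1,0]
After op 4 (push 2): stack=[18,2] mem=[0,0,1,0]
After op 5 (pop): stack=[18] mem=[0,0,1,0]
After op 6 (RCL M2): stack=[18,1] mem=[0,0,1,0]
After op 7 (RCL M2): stack=[18,1,1] mem=[0,0,1,0]
After op 8 (swap): stack=[18,1,1] mem=[0,0,1,0]
After op 9 (pop): stack=[18,1] mem=[0,0,1,0]
After op 10 (swap): stack=[1,18] mem=[0,0,1,0]
After op 11 (pop): stack=[1] mem=[0,0,1,0]
After op 12 (push 3): stack=[1,3] mem=[0,0,1,0]
After op 13 (push 3): stack=[1,3,3] mem=[0,0,1,0]
After op 14 (-): stack=[1,0] mem=[0,0,1,0]
After op 15 (-): stack=[1] mem=[0,0,1,0]
After op 16 (STO M1): stack=[empty] mem=[0,1,1,0]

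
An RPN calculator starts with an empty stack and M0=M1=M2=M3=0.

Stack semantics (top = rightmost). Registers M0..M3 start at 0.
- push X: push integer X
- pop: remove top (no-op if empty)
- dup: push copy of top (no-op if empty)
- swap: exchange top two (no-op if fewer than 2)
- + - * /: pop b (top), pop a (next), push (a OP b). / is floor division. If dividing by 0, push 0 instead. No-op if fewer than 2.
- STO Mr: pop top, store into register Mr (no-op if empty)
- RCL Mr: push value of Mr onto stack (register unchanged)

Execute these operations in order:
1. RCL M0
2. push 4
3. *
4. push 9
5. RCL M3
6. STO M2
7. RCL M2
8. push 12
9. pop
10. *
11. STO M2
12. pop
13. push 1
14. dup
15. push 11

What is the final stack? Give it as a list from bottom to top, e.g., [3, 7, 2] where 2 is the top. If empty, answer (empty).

After op 1 (RCL M0): stack=[0] mem=[0,0,0,0]
After op 2 (push 4): stack=[0,4] mem=[0,0,0,0]
After op 3 (*): stack=[0] mem=[0,0,0,0]
After op 4 (push 9): stack=[0,9] mem=[0,0,0,0]
After op 5 (RCL M3): stack=[0,9,0] mem=[0,0,0,0]
After op 6 (STO M2): stack=[0,9] mem=[0,0,0,0]
After op 7 (RCL M2): stack=[0,9,0] mem=[0,0,0,0]
After op 8 (push 12): stack=[0,9,0,12] mem=[0,0,0,0]
After op 9 (pop): stack=[0,9,0] mem=[0,0,0,0]
After op 10 (*): stack=[0,0] mem=[0,0,0,0]
After op 11 (STO M2): stack=[0] mem=[0,0,0,0]
After op 12 (pop): stack=[empty] mem=[0,0,0,0]
After op 13 (push 1): stack=[1] mem=[0,0,0,0]
After op 14 (dup): stack=[1,1] mem=[0,0,0,0]
After op 15 (push 11): stack=[1,1,11] mem=[0,0,0,0]

Answer: [1, 1, 11]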